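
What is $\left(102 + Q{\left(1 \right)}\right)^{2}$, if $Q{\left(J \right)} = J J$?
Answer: $10609$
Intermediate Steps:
$Q{\left(J \right)} = J^{2}$
$\left(102 + Q{\left(1 \right)}\right)^{2} = \left(102 + 1^{2}\right)^{2} = \left(102 + 1\right)^{2} = 103^{2} = 10609$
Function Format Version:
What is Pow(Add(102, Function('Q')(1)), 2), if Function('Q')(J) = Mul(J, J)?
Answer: 10609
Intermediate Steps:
Function('Q')(J) = Pow(J, 2)
Pow(Add(102, Function('Q')(1)), 2) = Pow(Add(102, Pow(1, 2)), 2) = Pow(Add(102, 1), 2) = Pow(103, 2) = 10609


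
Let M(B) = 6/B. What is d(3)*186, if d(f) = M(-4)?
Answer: -279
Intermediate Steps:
d(f) = -3/2 (d(f) = 6/(-4) = 6*(-¼) = -3/2)
d(3)*186 = -3/2*186 = -279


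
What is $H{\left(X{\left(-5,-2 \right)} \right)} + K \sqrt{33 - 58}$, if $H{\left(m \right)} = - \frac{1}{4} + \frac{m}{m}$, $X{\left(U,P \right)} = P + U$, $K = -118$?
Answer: $\frac{3}{4} - 590 i \approx 0.75 - 590.0 i$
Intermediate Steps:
$H{\left(m \right)} = \frac{3}{4}$ ($H{\left(m \right)} = \left(-1\right) \frac{1}{4} + 1 = - \frac{1}{4} + 1 = \frac{3}{4}$)
$H{\left(X{\left(-5,-2 \right)} \right)} + K \sqrt{33 - 58} = \frac{3}{4} - 118 \sqrt{33 - 58} = \frac{3}{4} - 118 \sqrt{-25} = \frac{3}{4} - 118 \cdot 5 i = \frac{3}{4} - 590 i$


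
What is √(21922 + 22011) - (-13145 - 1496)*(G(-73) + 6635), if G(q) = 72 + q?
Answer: 97128394 + √43933 ≈ 9.7129e+7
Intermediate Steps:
√(21922 + 22011) - (-13145 - 1496)*(G(-73) + 6635) = √(21922 + 22011) - (-13145 - 1496)*((72 - 73) + 6635) = √43933 - (-14641)*(-1 + 6635) = √43933 - (-14641)*6634 = √43933 - 1*(-97128394) = √43933 + 97128394 = 97128394 + √43933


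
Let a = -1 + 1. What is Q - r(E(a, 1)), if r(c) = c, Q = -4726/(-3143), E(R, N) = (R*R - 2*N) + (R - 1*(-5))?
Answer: -4703/3143 ≈ -1.4963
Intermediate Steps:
a = 0
E(R, N) = 5 + R + R² - 2*N (E(R, N) = (R² - 2*N) + (R + 5) = (R² - 2*N) + (5 + R) = 5 + R + R² - 2*N)
Q = 4726/3143 (Q = -4726*(-1/3143) = 4726/3143 ≈ 1.5037)
Q - r(E(a, 1)) = 4726/3143 - (5 + 0 + 0² - 2*1) = 4726/3143 - (5 + 0 + 0 - 2) = 4726/3143 - 1*3 = 4726/3143 - 3 = -4703/3143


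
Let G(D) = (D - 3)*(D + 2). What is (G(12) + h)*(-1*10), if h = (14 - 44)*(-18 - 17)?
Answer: -11760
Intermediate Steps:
G(D) = (-3 + D)*(2 + D)
h = 1050 (h = -30*(-35) = 1050)
(G(12) + h)*(-1*10) = ((-6 + 12² - 1*12) + 1050)*(-1*10) = ((-6 + 144 - 12) + 1050)*(-10) = (126 + 1050)*(-10) = 1176*(-10) = -11760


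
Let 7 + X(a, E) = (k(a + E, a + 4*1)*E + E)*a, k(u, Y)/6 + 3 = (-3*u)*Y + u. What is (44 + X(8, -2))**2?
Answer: 418979961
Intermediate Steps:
k(u, Y) = -18 + 6*u - 18*Y*u (k(u, Y) = -18 + 6*((-3*u)*Y + u) = -18 + 6*(-3*Y*u + u) = -18 + 6*(u - 3*Y*u) = -18 + (6*u - 18*Y*u) = -18 + 6*u - 18*Y*u)
X(a, E) = -7 + a*(E + E*(-18 + 6*E + 6*a - 18*(4 + a)*(E + a))) (X(a, E) = -7 + ((-18 + 6*(a + E) - 18*(a + 4*1)*(a + E))*E + E)*a = -7 + ((-18 + 6*(E + a) - 18*(a + 4)*(E + a))*E + E)*a = -7 + ((-18 + (6*E + 6*a) - 18*(4 + a)*(E + a))*E + E)*a = -7 + ((-18 + 6*E + 6*a - 18*(4 + a)*(E + a))*E + E)*a = -7 + (E*(-18 + 6*E + 6*a - 18*(4 + a)*(E + a)) + E)*a = -7 + (E + E*(-18 + 6*E + 6*a - 18*(4 + a)*(E + a)))*a = -7 + a*(E + E*(-18 + 6*E + 6*a - 18*(4 + a)*(E + a))))
(44 + X(8, -2))**2 = (44 + (-7 - 2*8 + 6*(-2)*8*(-3 - 2 + 8 - 3*(4 + 8)*(-2 + 8))))**2 = (44 + (-7 - 16 + 6*(-2)*8*(-3 - 2 + 8 - 3*12*6)))**2 = (44 + (-7 - 16 + 6*(-2)*8*(-3 - 2 + 8 - 216)))**2 = (44 + (-7 - 16 + 6*(-2)*8*(-213)))**2 = (44 + (-7 - 16 + 20448))**2 = (44 + 20425)**2 = 20469**2 = 418979961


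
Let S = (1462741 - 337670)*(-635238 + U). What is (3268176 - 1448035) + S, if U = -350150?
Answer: -1108629642407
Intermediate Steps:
S = -1108631462548 (S = (1462741 - 337670)*(-635238 - 350150) = 1125071*(-985388) = -1108631462548)
(3268176 - 1448035) + S = (3268176 - 1448035) - 1108631462548 = 1820141 - 1108631462548 = -1108629642407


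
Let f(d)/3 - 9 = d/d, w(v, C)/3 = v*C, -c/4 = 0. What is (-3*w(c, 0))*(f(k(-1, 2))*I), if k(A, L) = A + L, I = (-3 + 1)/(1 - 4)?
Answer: 0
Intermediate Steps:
c = 0 (c = -4*0 = 0)
I = ⅔ (I = -2/(-3) = -2*(-⅓) = ⅔ ≈ 0.66667)
w(v, C) = 3*C*v (w(v, C) = 3*(v*C) = 3*(C*v) = 3*C*v)
f(d) = 30 (f(d) = 27 + 3*(d/d) = 27 + 3*1 = 27 + 3 = 30)
(-3*w(c, 0))*(f(k(-1, 2))*I) = (-9*0*0)*(30*(⅔)) = -3*0*20 = 0*20 = 0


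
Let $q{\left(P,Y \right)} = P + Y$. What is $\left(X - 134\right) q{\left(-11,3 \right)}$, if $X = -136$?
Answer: $2160$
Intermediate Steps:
$\left(X - 134\right) q{\left(-11,3 \right)} = \left(-136 - 134\right) \left(-11 + 3\right) = \left(-270\right) \left(-8\right) = 2160$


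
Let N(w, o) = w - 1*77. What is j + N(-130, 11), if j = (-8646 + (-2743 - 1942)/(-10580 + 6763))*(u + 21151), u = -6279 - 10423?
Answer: -146804874672/3817 ≈ -3.8461e+7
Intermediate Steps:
u = -16702
N(w, o) = -77 + w (N(w, o) = w - 77 = -77 + w)
j = -146804084553/3817 (j = (-8646 + (-2743 - 1942)/(-10580 + 6763))*(-16702 + 21151) = (-8646 - 4685/(-3817))*4449 = (-8646 - 4685*(-1/3817))*4449 = (-8646 + 4685/3817)*4449 = -32997097/3817*4449 = -146804084553/3817 ≈ -3.8461e+7)
j + N(-130, 11) = -146804084553/3817 + (-77 - 130) = -146804084553/3817 - 207 = -146804874672/3817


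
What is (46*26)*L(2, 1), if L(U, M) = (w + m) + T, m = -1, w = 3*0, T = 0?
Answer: -1196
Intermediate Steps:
w = 0
L(U, M) = -1 (L(U, M) = (0 - 1) + 0 = -1 + 0 = -1)
(46*26)*L(2, 1) = (46*26)*(-1) = 1196*(-1) = -1196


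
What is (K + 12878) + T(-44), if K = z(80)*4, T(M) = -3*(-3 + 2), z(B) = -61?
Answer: 12637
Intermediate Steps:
T(M) = 3 (T(M) = -3*(-1) = 3)
K = -244 (K = -61*4 = -244)
(K + 12878) + T(-44) = (-244 + 12878) + 3 = 12634 + 3 = 12637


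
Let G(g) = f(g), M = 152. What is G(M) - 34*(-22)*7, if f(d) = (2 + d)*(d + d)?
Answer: 52052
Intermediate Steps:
f(d) = 2*d*(2 + d) (f(d) = (2 + d)*(2*d) = 2*d*(2 + d))
G(g) = 2*g*(2 + g)
G(M) - 34*(-22)*7 = 2*152*(2 + 152) - 34*(-22)*7 = 2*152*154 - (-748)*7 = 46816 - 1*(-5236) = 46816 + 5236 = 52052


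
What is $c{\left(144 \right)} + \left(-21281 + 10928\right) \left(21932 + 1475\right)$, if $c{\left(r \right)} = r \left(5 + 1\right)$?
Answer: $-242331807$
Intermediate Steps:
$c{\left(r \right)} = 6 r$ ($c{\left(r \right)} = r 6 = 6 r$)
$c{\left(144 \right)} + \left(-21281 + 10928\right) \left(21932 + 1475\right) = 6 \cdot 144 + \left(-21281 + 10928\right) \left(21932 + 1475\right) = 864 - 242332671 = -242331807$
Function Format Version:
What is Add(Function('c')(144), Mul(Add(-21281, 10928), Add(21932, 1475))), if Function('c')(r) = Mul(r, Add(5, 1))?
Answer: -242331807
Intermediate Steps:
Function('c')(r) = Mul(6, r) (Function('c')(r) = Mul(r, 6) = Mul(6, r))
Add(Function('c')(144), Mul(Add(-21281, 10928), Add(21932, 1475))) = Add(Mul(6, 144), Mul(Add(-21281, 10928), Add(21932, 1475))) = Add(864, Mul(-10353, 23407)) = Add(864, -242332671) = -242331807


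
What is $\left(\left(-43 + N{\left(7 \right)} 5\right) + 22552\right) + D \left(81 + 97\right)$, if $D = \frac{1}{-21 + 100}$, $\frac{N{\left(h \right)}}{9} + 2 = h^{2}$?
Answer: $\frac{1945474}{79} \approx 24626.0$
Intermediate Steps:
$N{\left(h \right)} = -18 + 9 h^{2}$
$D = \frac{1}{79} \approx 0.012658$
$\left(\left(-43 + N{\left(7 \right)} 5\right) + 22552\right) + D \left(81 + 97\right) = \left(\left(-43 + \left(-18 + 9 \cdot 7^{2}\right) 5\right) + 22552\right) + \frac{81 + 97}{79} = \left(\left(-43 + \left(-18 + 9 \cdot 49\right) 5\right) + 22552\right) + \frac{1}{79} \cdot 178 = \left(\left(-43 + \left(-18 + 441\right) 5\right) + 22552\right) + \frac{178}{79} = \left(\left(-43 + 423 \cdot 5\right) + 22552\right) + \frac{178}{79} = \left(\left(-43 + 2115\right) + 22552\right) + \frac{178}{79} = \left(2072 + 22552\right) + \frac{178}{79} = 24624 + \frac{178}{79} = \frac{1945474}{79}$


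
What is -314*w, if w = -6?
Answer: 1884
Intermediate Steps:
-314*w = -314*(-6) = 1884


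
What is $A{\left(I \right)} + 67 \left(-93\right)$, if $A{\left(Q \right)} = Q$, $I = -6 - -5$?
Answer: $-6232$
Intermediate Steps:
$I = -1$ ($I = -6 + 5 = -1$)
$A{\left(I \right)} + 67 \left(-93\right) = -1 + 67 \left(-93\right) = -1 - 6231 = -6232$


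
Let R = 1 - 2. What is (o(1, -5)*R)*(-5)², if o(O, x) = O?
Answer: -25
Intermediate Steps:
R = -1
(o(1, -5)*R)*(-5)² = (1*(-1))*(-5)² = -1*25 = -25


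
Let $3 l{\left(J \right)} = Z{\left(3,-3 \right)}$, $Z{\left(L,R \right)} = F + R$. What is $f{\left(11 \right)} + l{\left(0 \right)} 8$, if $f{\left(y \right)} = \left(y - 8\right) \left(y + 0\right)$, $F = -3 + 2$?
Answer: $\frac{67}{3} \approx 22.333$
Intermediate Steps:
$F = -1$
$Z{\left(L,R \right)} = -1 + R$
$l{\left(J \right)} = - \frac{4}{3}$ ($l{\left(J \right)} = \frac{-1 - 3}{3} = \frac{1}{3} \left(-4\right) = - \frac{4}{3}$)
$f{\left(y \right)} = y \left(-8 + y\right)$ ($f{\left(y \right)} = \left(-8 + y\right) y = y \left(-8 + y\right)$)
$f{\left(11 \right)} + l{\left(0 \right)} 8 = 11 \left(-8 + 11\right) - \frac{32}{3} = 11 \cdot 3 - \frac{32}{3} = 33 - \frac{32}{3} = \frac{67}{3}$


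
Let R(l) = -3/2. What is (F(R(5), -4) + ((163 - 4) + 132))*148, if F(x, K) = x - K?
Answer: 43438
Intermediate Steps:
R(l) = -3/2 (R(l) = -3*1/2 = -3/2)
(F(R(5), -4) + ((163 - 4) + 132))*148 = ((-3/2 - 1*(-4)) + ((163 - 4) + 132))*148 = ((-3/2 + 4) + (159 + 132))*148 = (5/2 + 291)*148 = (587/2)*148 = 43438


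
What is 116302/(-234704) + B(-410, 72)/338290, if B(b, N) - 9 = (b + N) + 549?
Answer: -1964608435/3969900808 ≈ -0.49488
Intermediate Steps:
B(b, N) = 558 + N + b (B(b, N) = 9 + ((b + N) + 549) = 9 + ((N + b) + 549) = 9 + (549 + N + b) = 558 + N + b)
116302/(-234704) + B(-410, 72)/338290 = 116302/(-234704) + (558 + 72 - 410)/338290 = 116302*(-1/234704) + 220*(1/338290) = -58151/117352 + 22/33829 = -1964608435/3969900808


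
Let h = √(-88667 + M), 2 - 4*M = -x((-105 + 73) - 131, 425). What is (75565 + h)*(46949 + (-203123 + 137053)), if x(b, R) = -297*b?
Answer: -1444878365 - 19121*I*√306255/2 ≈ -1.4449e+9 - 5.2908e+6*I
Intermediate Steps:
M = 48413/4 (M = ½ - (-1)*(-297*((-105 + 73) - 131))/4 = ½ - (-1)*(-297*(-32 - 131))/4 = ½ - (-1)*(-297*(-163))/4 = ½ - (-1)*48411/4 = ½ - ¼*(-48411) = ½ + 48411/4 = 48413/4 ≈ 12103.)
h = I*√306255/2 (h = √(-88667 + 48413/4) = √(-306255/4) = I*√306255/2 ≈ 276.7*I)
(75565 + h)*(46949 + (-203123 + 137053)) = (75565 + I*√306255/2)*(46949 + (-203123 + 137053)) = (75565 + I*√306255/2)*(46949 - 66070) = (75565 + I*√306255/2)*(-19121) = -1444878365 - 19121*I*√306255/2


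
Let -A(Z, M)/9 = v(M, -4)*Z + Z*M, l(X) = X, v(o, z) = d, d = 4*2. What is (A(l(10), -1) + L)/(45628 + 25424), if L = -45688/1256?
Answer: -104621/11155164 ≈ -0.0093787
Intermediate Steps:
d = 8
v(o, z) = 8
L = -5711/157 (L = -45688*1/1256 = -5711/157 ≈ -36.376)
A(Z, M) = -72*Z - 9*M*Z (A(Z, M) = -9*(8*Z + Z*M) = -9*(8*Z + M*Z) = -72*Z - 9*M*Z)
(A(l(10), -1) + L)/(45628 + 25424) = (-9*10*(8 - 1) - 5711/157)/(45628 + 25424) = (-9*10*7 - 5711/157)/71052 = (-630 - 5711/157)*(1/71052) = -104621/157*1/71052 = -104621/11155164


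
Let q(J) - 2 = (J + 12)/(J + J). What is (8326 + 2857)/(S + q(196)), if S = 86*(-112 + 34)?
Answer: -547967/328568 ≈ -1.6677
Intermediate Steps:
q(J) = 2 + (12 + J)/(2*J) (q(J) = 2 + (J + 12)/(J + J) = 2 + (12 + J)/((2*J)) = 2 + (12 + J)*(1/(2*J)) = 2 + (12 + J)/(2*J))
S = -6708 (S = 86*(-78) = -6708)
(8326 + 2857)/(S + q(196)) = (8326 + 2857)/(-6708 + (5/2 + 6/196)) = 11183/(-6708 + (5/2 + 6*(1/196))) = 11183/(-6708 + (5/2 + 3/98)) = 11183/(-6708 + 124/49) = 11183/(-328568/49) = 11183*(-49/328568) = -547967/328568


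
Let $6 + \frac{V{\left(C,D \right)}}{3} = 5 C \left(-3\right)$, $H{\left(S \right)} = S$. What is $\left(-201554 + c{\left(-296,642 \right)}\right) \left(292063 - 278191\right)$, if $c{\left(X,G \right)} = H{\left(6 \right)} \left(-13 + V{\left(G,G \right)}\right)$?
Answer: $-5203109760$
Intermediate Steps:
$V{\left(C,D \right)} = -18 - 45 C$ ($V{\left(C,D \right)} = -18 + 3 \cdot 5 C \left(-3\right) = -18 + 3 \left(- 15 C\right) = -18 - 45 C$)
$c{\left(X,G \right)} = -186 - 270 G$ ($c{\left(X,G \right)} = 6 \left(-13 - \left(18 + 45 G\right)\right) = 6 \left(-31 - 45 G\right) = -186 - 270 G$)
$\left(-201554 + c{\left(-296,642 \right)}\right) \left(292063 - 278191\right) = \left(-201554 - 173526\right) \left(292063 - 278191\right) = \left(-201554 - 173526\right) 13872 = \left(-375080\right) 13872 = -5203109760$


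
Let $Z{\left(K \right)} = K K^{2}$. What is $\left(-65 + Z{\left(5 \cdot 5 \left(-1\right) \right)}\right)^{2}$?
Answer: $246176100$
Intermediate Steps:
$Z{\left(K \right)} = K^{3}$
$\left(-65 + Z{\left(5 \cdot 5 \left(-1\right) \right)}\right)^{2} = \left(-65 + \left(5 \cdot 5 \left(-1\right)\right)^{3}\right)^{2} = \left(-65 + \left(25 \left(-1\right)\right)^{3}\right)^{2} = \left(-65 + \left(-25\right)^{3}\right)^{2} = \left(-65 - 15625\right)^{2} = \left(-15690\right)^{2} = 246176100$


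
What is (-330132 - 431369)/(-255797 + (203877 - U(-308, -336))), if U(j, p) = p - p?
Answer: 761501/51920 ≈ 14.667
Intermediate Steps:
U(j, p) = 0
(-330132 - 431369)/(-255797 + (203877 - U(-308, -336))) = (-330132 - 431369)/(-255797 + (203877 - 1*0)) = -761501/(-255797 + (203877 + 0)) = -761501/(-255797 + 203877) = -761501/(-51920) = -761501*(-1/51920) = 761501/51920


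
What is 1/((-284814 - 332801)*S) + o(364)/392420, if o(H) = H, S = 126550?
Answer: 203213860647/219080176634750 ≈ 0.00092758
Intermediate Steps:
1/((-284814 - 332801)*S) + o(364)/392420 = 1/(-284814 - 332801*126550) + 364/392420 = (1/126550)/(-617615) + 364*(1/392420) = -1/617615*1/126550 + 13/14015 = -1/78159178250 + 13/14015 = 203213860647/219080176634750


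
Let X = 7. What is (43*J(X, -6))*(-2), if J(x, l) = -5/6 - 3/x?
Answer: 2279/21 ≈ 108.52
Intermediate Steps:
J(x, l) = -⅚ - 3/x (J(x, l) = -5*⅙ - 3/x = -⅚ - 3/x)
(43*J(X, -6))*(-2) = (43*(-⅚ - 3/7))*(-2) = (43*(-53/42))*(-2) = -2279/42*(-2) = 2279/21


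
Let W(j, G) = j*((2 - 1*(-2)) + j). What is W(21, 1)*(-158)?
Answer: -82950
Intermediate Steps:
W(j, G) = j*(4 + j) (W(j, G) = j*((2 + 2) + j) = j*(4 + j))
W(21, 1)*(-158) = (21*(4 + 21))*(-158) = (21*25)*(-158) = 525*(-158) = -82950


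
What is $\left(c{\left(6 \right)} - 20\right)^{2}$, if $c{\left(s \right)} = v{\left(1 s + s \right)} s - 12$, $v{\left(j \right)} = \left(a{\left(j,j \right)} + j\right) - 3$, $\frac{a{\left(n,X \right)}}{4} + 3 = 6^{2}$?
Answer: $662596$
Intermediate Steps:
$a{\left(n,X \right)} = 132$ ($a{\left(n,X \right)} = -12 + 4 \cdot 6^{2} = -12 + 4 \cdot 36 = -12 + 144 = 132$)
$v{\left(j \right)} = 129 + j$ ($v{\left(j \right)} = \left(132 + j\right) - 3 = 129 + j$)
$c{\left(s \right)} = -12 + s \left(129 + 2 s\right)$ ($c{\left(s \right)} = \left(129 + \left(1 s + s\right)\right) s - 12 = \left(129 + \left(s + s\right)\right) s - 12 = \left(129 + 2 s\right) s - 12 = s \left(129 + 2 s\right) - 12 = -12 + s \left(129 + 2 s\right)$)
$\left(c{\left(6 \right)} - 20\right)^{2} = \left(\left(-12 + 6 \left(129 + 2 \cdot 6\right)\right) - 20\right)^{2} = \left(\left(-12 + 6 \left(129 + 12\right)\right) - 20\right)^{2} = \left(\left(-12 + 6 \cdot 141\right) - 20\right)^{2} = \left(\left(-12 + 846\right) - 20\right)^{2} = \left(834 - 20\right)^{2} = 814^{2} = 662596$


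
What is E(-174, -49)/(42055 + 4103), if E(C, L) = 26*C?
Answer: -754/7693 ≈ -0.098011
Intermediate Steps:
E(-174, -49)/(42055 + 4103) = (26*(-174))/(42055 + 4103) = -4524/46158 = -4524*1/46158 = -754/7693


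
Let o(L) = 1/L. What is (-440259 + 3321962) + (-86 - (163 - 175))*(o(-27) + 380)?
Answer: 77046815/27 ≈ 2.8536e+6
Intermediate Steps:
(-440259 + 3321962) + (-86 - (163 - 175))*(o(-27) + 380) = (-440259 + 3321962) + (-86 - (163 - 175))*(1/(-27) + 380) = 2881703 + (-86 - 1*(-12))*(-1/27 + 380) = 2881703 + (-86 + 12)*(10259/27) = 2881703 - 74*10259/27 = 2881703 - 759166/27 = 77046815/27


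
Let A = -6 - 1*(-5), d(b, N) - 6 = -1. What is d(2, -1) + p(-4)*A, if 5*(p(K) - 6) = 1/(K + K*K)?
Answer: -61/60 ≈ -1.0167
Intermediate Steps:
d(b, N) = 5 (d(b, N) = 6 - 1 = 5)
A = -1 (A = -6 + 5 = -1)
p(K) = 6 + 1/(5*(K + K**2)) (p(K) = 6 + 1/(5*(K + K*K)) = 6 + 1/(5*(K + K**2)))
d(2, -1) + p(-4)*A = 5 + ((1/5)*(1 + 30*(-4) + 30*(-4)**2)/(-4*(1 - 4)))*(-1) = 5 + ((1/5)*(-1/4)*(1 - 120 + 30*16)/(-3))*(-1) = 5 + ((1/5)*(-1/4)*(-1/3)*(1 - 120 + 480))*(-1) = 5 + ((1/5)*(-1/4)*(-1/3)*361)*(-1) = 5 + (361/60)*(-1) = 5 - 361/60 = -61/60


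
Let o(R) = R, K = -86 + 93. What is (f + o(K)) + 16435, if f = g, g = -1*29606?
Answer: -13164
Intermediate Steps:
K = 7
g = -29606
f = -29606
(f + o(K)) + 16435 = (-29606 + 7) + 16435 = -29599 + 16435 = -13164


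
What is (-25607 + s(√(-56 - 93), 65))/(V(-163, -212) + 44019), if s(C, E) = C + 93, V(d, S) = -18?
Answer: -25514/44001 + I*√149/44001 ≈ -0.57985 + 0.00027742*I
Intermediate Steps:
s(C, E) = 93 + C
(-25607 + s(√(-56 - 93), 65))/(V(-163, -212) + 44019) = (-25607 + (93 + √(-56 - 93)))/(-18 + 44019) = (-25607 + (93 + √(-149)))/44001 = (-25607 + (93 + I*√149))*(1/44001) = (-25514 + I*√149)*(1/44001) = -25514/44001 + I*√149/44001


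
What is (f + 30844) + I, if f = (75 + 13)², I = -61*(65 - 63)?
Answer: 38466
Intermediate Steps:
I = -122 (I = -61*2 = -122)
f = 7744 (f = 88² = 7744)
(f + 30844) + I = (7744 + 30844) - 122 = 38588 - 122 = 38466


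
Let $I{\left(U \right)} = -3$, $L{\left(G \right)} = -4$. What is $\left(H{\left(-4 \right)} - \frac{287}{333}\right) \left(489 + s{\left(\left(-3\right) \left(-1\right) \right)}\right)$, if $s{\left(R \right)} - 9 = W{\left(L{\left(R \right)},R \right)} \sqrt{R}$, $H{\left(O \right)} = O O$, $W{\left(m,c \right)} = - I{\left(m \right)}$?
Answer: $\frac{836806}{111} + \frac{5041 \sqrt{3}}{111} \approx 7617.5$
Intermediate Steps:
$W{\left(m,c \right)} = 3$ ($W{\left(m,c \right)} = \left(-1\right) \left(-3\right) = 3$)
$H{\left(O \right)} = O^{2}$
$s{\left(R \right)} = 9 + 3 \sqrt{R}$
$\left(H{\left(-4 \right)} - \frac{287}{333}\right) \left(489 + s{\left(\left(-3\right) \left(-1\right) \right)}\right) = \left(\left(-4\right)^{2} - \frac{287}{333}\right) \left(489 + \left(9 + 3 \sqrt{\left(-3\right) \left(-1\right)}\right)\right) = \left(16 - \frac{287}{333}\right) \left(489 + \left(9 + 3 \sqrt{3}\right)\right) = \left(16 - \frac{287}{333}\right) \left(498 + 3 \sqrt{3}\right) = \frac{5041 \left(498 + 3 \sqrt{3}\right)}{333} = \frac{836806}{111} + \frac{5041 \sqrt{3}}{111}$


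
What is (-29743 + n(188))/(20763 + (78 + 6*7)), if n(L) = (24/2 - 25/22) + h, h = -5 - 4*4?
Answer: -654569/459426 ≈ -1.4248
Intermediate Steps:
h = -21 (h = -5 - 16 = -21)
n(L) = -223/22 (n(L) = (24/2 - 25/22) - 21 = (24*(1/2) - 25*1/22) - 21 = (12 - 25/22) - 21 = 239/22 - 21 = -223/22)
(-29743 + n(188))/(20763 + (78 + 6*7)) = (-29743 - 223/22)/(20763 + (78 + 6*7)) = -654569/(22*(20763 + (78 + 42))) = -654569/(22*(20763 + 120)) = -654569/22/20883 = -654569/22*1/20883 = -654569/459426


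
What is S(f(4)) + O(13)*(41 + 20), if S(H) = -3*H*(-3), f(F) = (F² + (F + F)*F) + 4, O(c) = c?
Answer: 1261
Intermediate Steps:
f(F) = 4 + 3*F² (f(F) = (F² + (2*F)*F) + 4 = (F² + 2*F²) + 4 = 3*F² + 4 = 4 + 3*F²)
S(H) = 9*H
S(f(4)) + O(13)*(41 + 20) = 9*(4 + 3*4²) + 13*(41 + 20) = 9*(4 + 3*16) + 13*61 = 9*(4 + 48) + 793 = 9*52 + 793 = 468 + 793 = 1261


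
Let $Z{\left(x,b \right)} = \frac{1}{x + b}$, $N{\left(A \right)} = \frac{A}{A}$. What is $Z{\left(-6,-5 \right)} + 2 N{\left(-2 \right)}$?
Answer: $\frac{21}{11} \approx 1.9091$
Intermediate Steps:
$N{\left(A \right)} = 1$
$Z{\left(x,b \right)} = \frac{1}{b + x}$
$Z{\left(-6,-5 \right)} + 2 N{\left(-2 \right)} = \frac{1}{-5 - 6} + 2 \cdot 1 = \frac{1}{-11} + 2 = - \frac{1}{11} + 2 = \frac{21}{11}$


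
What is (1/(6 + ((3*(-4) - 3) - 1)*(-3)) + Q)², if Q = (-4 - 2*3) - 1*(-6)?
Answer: 46225/2916 ≈ 15.852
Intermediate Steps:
Q = -4 (Q = (-4 - 6) + 6 = -10 + 6 = -4)
(1/(6 + ((3*(-4) - 3) - 1)*(-3)) + Q)² = (1/(6 + ((3*(-4) - 3) - 1)*(-3)) - 4)² = (1/(6 + ((-12 - 3) - 1)*(-3)) - 4)² = (1/(6 + (-15 - 1)*(-3)) - 4)² = (1/(6 - 16*(-3)) - 4)² = (1/(6 + 48) - 4)² = (1/54 - 4)² = (-215/54)² = 46225/2916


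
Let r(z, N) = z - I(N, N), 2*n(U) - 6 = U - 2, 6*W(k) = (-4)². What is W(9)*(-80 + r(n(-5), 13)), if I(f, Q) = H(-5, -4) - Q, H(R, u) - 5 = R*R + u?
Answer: -748/3 ≈ -249.33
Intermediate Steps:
H(R, u) = 5 + u + R² (H(R, u) = 5 + (R*R + u) = 5 + (R² + u) = 5 + (u + R²) = 5 + u + R²)
W(k) = 8/3 (W(k) = (⅙)*(-4)² = (⅙)*16 = 8/3)
n(U) = 2 + U/2 (n(U) = 3 + (U - 2)/2 = 3 + (-2 + U)/2 = 3 + (-1 + U/2) = 2 + U/2)
I(f, Q) = 26 - Q (I(f, Q) = (5 - 4 + (-5)²) - Q = (5 - 4 + 25) - Q = 26 - Q)
r(z, N) = -26 + N + z (r(z, N) = z - (26 - N) = z + (-26 + N) = -26 + N + z)
W(9)*(-80 + r(n(-5), 13)) = 8*(-80 + (-26 + 13 + (2 + (½)*(-5))))/3 = 8*(-80 + (-26 + 13 + (2 - 5/2)))/3 = 8*(-80 + (-26 + 13 - ½))/3 = 8*(-80 - 27/2)/3 = (8/3)*(-187/2) = -748/3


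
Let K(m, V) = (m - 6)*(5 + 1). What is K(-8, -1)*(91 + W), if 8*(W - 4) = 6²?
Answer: -8358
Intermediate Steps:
K(m, V) = -36 + 6*m (K(m, V) = (-6 + m)*6 = -36 + 6*m)
W = 17/2 (W = 4 + (⅛)*6² = 4 + (⅛)*36 = 4 + 9/2 = 17/2 ≈ 8.5000)
K(-8, -1)*(91 + W) = (-36 + 6*(-8))*(91 + 17/2) = (-36 - 48)*(199/2) = -84*199/2 = -8358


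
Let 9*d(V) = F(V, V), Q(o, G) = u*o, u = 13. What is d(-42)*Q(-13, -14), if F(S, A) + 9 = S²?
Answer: -32955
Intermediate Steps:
F(S, A) = -9 + S²
Q(o, G) = 13*o
d(V) = -1 + V²/9 (d(V) = (-9 + V²)/9 = -1 + V²/9)
d(-42)*Q(-13, -14) = (-1 + (⅑)*(-42)²)*(13*(-13)) = (-1 + (⅑)*1764)*(-169) = (-1 + 196)*(-169) = 195*(-169) = -32955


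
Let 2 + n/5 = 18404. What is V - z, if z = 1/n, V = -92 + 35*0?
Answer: -8464921/92010 ≈ -92.000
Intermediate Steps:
n = 92010 (n = -10 + 5*18404 = -10 + 92020 = 92010)
V = -92 (V = -92 + 0 = -92)
z = 1/92010 ≈ 1.0868e-5
V - z = -92 - 1*1/92010 = -92 - 1/92010 = -8464921/92010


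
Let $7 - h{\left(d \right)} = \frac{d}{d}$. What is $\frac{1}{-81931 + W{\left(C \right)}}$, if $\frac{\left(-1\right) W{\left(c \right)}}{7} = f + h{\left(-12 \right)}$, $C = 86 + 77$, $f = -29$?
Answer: $- \frac{1}{81770} \approx -1.2229 \cdot 10^{-5}$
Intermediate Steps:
$h{\left(d \right)} = 6$ ($h{\left(d \right)} = 7 - \frac{d}{d} = 7 - 1 = 6$)
$C = 163$
$W{\left(c \right)} = 161$ ($W{\left(c \right)} = - 7 \left(-29 + 6\right) = \left(-7\right) \left(-23\right) = 161$)
$\frac{1}{-81931 + W{\left(C \right)}} = \frac{1}{-81931 + 161} = \frac{1}{-81770} = - \frac{1}{81770}$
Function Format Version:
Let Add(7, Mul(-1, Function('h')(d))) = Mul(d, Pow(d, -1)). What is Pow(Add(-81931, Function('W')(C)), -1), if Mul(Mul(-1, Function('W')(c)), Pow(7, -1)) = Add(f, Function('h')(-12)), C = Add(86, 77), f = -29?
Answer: Rational(-1, 81770) ≈ -1.2229e-5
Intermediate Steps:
Function('h')(d) = 6 (Function('h')(d) = Add(7, Mul(-1, Mul(d, Pow(d, -1)))) = Add(7, Mul(-1, 1)) = Add(7, -1) = 6)
C = 163
Function('W')(c) = 161 (Function('W')(c) = Mul(-7, Add(-29, 6)) = Mul(-7, -23) = 161)
Pow(Add(-81931, Function('W')(C)), -1) = Pow(Add(-81931, 161), -1) = Pow(-81770, -1) = Rational(-1, 81770)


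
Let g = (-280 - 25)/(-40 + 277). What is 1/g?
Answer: -237/305 ≈ -0.77705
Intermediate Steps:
g = -305/237 ≈ -1.2869
1/g = 1/(-305/237) = -237/305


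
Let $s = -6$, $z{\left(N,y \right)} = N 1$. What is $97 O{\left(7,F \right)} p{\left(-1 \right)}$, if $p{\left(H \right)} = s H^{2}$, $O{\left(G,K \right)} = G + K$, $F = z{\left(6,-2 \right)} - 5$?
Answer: $-4656$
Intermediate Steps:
$z{\left(N,y \right)} = N$
$F = 1$ ($F = 6 - 5 = 1$)
$p{\left(H \right)} = - 6 H^{2}$
$97 O{\left(7,F \right)} p{\left(-1 \right)} = 97 \left(7 + 1\right) \left(- 6 \left(-1\right)^{2}\right) = 97 \cdot 8 \left(\left(-6\right) 1\right) = 776 \left(-6\right) = -4656$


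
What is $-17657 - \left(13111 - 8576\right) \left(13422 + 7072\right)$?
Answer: $-92957947$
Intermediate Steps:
$-17657 - \left(13111 - 8576\right) \left(13422 + 7072\right) = -17657 - 4535 \cdot 20494 = -17657 - 92940290 = -92957947$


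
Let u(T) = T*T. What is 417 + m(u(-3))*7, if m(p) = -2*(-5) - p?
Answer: 424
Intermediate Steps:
u(T) = T²
m(p) = 10 - p
417 + m(u(-3))*7 = 417 + (10 - 1*(-3)²)*7 = 417 + (10 - 1*9)*7 = 417 + (10 - 9)*7 = 417 + 1*7 = 417 + 7 = 424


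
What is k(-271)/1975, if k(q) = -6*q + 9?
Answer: 327/395 ≈ 0.82785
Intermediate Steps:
k(q) = 9 - 6*q
k(-271)/1975 = (9 - 6*(-271))/1975 = (9 + 1626)*(1/1975) = 1635*(1/1975) = 327/395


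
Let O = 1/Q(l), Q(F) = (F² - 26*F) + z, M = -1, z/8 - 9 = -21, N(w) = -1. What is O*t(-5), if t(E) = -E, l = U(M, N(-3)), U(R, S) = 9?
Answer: -5/249 ≈ -0.020080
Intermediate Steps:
z = -96 (z = 72 + 8*(-21) = 72 - 168 = -96)
l = 9
Q(F) = -96 + F² - 26*F (Q(F) = (F² - 26*F) - 96 = -96 + F² - 26*F)
O = -1/249 (O = 1/(-96 + 9² - 26*9) = 1/(-96 + 81 - 234) = 1/(-249) = -1/249 ≈ -0.0040161)
O*t(-5) = -(-1)*(-5)/249 = -1/249*5 = -5/249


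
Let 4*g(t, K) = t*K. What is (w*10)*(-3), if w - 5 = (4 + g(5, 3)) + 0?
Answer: -765/2 ≈ -382.50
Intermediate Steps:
g(t, K) = K*t/4 (g(t, K) = (t*K)/4 = (K*t)/4 = K*t/4)
w = 51/4 (w = 5 + ((4 + (¼)*3*5) + 0) = 5 + ((4 + 15/4) + 0) = 5 + (31/4 + 0) = 5 + 31/4 = 51/4 ≈ 12.750)
(w*10)*(-3) = ((51/4)*10)*(-3) = (255/2)*(-3) = -765/2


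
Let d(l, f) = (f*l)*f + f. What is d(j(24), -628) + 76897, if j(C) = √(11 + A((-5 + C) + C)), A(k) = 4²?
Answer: 76269 + 1183152*√3 ≈ 2.1255e+6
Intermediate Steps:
A(k) = 16
j(C) = 3*√3 (j(C) = √(11 + 16) = √27 = 3*√3)
d(l, f) = f + l*f² (d(l, f) = l*f² + f = f + l*f²)
d(j(24), -628) + 76897 = -628*(1 - 1884*√3) + 76897 = (-628 + 1183152*√3) + 76897 = 76269 + 1183152*√3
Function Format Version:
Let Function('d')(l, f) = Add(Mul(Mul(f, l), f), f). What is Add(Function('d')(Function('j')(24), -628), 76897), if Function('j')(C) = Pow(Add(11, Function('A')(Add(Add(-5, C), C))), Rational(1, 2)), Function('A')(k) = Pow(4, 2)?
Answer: Add(76269, Mul(1183152, Pow(3, Rational(1, 2)))) ≈ 2.1255e+6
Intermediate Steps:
Function('A')(k) = 16
Function('j')(C) = Mul(3, Pow(3, Rational(1, 2))) (Function('j')(C) = Pow(Add(11, 16), Rational(1, 2)) = Pow(27, Rational(1, 2)) = Mul(3, Pow(3, Rational(1, 2))))
Function('d')(l, f) = Add(f, Mul(l, Pow(f, 2))) (Function('d')(l, f) = Add(Mul(l, Pow(f, 2)), f) = Add(f, Mul(l, Pow(f, 2))))
Add(Function('d')(Function('j')(24), -628), 76897) = Add(Mul(-628, Add(1, Mul(-628, Mul(3, Pow(3, Rational(1, 2)))))), 76897) = Add(Mul(-628, Add(1, Mul(-1884, Pow(3, Rational(1, 2))))), 76897) = Add(Add(-628, Mul(1183152, Pow(3, Rational(1, 2)))), 76897) = Add(76269, Mul(1183152, Pow(3, Rational(1, 2))))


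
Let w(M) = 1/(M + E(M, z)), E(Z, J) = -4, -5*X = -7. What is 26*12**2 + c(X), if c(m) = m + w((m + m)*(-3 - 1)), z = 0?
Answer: 1423227/380 ≈ 3745.3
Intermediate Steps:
X = 7/5 (X = -1/5*(-7) = 7/5 ≈ 1.4000)
w(M) = 1/(-4 + M) (w(M) = 1/(M - 4) = 1/(-4 + M))
c(m) = m + 1/(-4 - 8*m) (c(m) = m + 1/(-4 + (m + m)*(-3 - 1)) = m + 1/(-4 + (2*m)*(-4)) = m + 1/(-4 - 8*m))
26*12**2 + c(X) = 26*12**2 + (7/5 - 1/(4 + 8*(7/5))) = 26*144 + (7/5 - 1/(4 + 56/5)) = 3744 + (7/5 - 1/76/5) = 3744 + (7/5 - 1*5/76) = 3744 + (7/5 - 5/76) = 3744 + 507/380 = 1423227/380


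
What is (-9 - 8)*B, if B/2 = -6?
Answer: 204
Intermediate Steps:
B = -12 (B = 2*(-6) = -12)
(-9 - 8)*B = (-9 - 8)*(-12) = -17*(-12) = 204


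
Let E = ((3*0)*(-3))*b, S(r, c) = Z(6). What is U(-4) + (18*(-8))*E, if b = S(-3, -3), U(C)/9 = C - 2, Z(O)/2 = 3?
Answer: -54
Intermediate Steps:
Z(O) = 6 (Z(O) = 2*3 = 6)
U(C) = -18 + 9*C (U(C) = 9*(C - 2) = 9*(-2 + C) = -18 + 9*C)
S(r, c) = 6
b = 6
E = 0 (E = ((3*0)*(-3))*6 = (0*(-3))*6 = 0*6 = 0)
U(-4) + (18*(-8))*E = (-18 + 9*(-4)) + (18*(-8))*0 = (-18 - 36) - 144*0 = -54 + 0 = -54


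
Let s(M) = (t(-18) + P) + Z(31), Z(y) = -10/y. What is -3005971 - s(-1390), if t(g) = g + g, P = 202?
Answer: -93190237/31 ≈ -3.0061e+6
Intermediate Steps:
t(g) = 2*g
s(M) = 5136/31 (s(M) = (2*(-18) + 202) - 10/31 = (-36 + 202) - 10*1/31 = 166 - 10/31 = 5136/31)
-3005971 - s(-1390) = -3005971 - 1*5136/31 = -3005971 - 5136/31 = -93190237/31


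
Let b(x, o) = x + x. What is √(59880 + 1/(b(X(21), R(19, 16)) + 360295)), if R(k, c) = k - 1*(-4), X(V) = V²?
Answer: 11*√64555997198857/361177 ≈ 244.70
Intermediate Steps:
R(k, c) = 4 + k (R(k, c) = k + 4 = 4 + k)
b(x, o) = 2*x
√(59880 + 1/(b(X(21), R(19, 16)) + 360295)) = √(59880 + 1/(2*21² + 360295)) = √(59880 + 1/(2*441 + 360295)) = √(59880 + 1/(882 + 360295)) = √(59880 + 1/361177) = √(21627278761/361177) = 11*√64555997198857/361177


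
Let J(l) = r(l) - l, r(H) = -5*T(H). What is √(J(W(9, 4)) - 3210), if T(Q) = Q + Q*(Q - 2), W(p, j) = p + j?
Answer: I*√4003 ≈ 63.269*I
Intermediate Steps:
W(p, j) = j + p
T(Q) = Q + Q*(-2 + Q)
r(H) = -5*H*(-1 + H)
J(l) = -l + 5*l*(1 - l) (J(l) = 5*l*(1 - l) - l = -l + 5*l*(1 - l))
√(J(W(9, 4)) - 3210) = √((4 + 9)*(4 - 5*(4 + 9)) - 3210) = √(13*(4 - 5*13) - 3210) = √(13*(4 - 65) - 3210) = √(13*(-61) - 3210) = √(-793 - 3210) = √(-4003) = I*√4003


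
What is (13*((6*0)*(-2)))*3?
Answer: 0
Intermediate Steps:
(13*((6*0)*(-2)))*3 = (13*(0*(-2)))*3 = (13*0)*3 = 0*3 = 0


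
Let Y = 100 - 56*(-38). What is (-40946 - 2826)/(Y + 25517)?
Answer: -1412/895 ≈ -1.5777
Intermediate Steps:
Y = 2228 (Y = 100 + 2128 = 2228)
(-40946 - 2826)/(Y + 25517) = (-40946 - 2826)/(2228 + 25517) = -43772/27745 = -43772*1/27745 = -1412/895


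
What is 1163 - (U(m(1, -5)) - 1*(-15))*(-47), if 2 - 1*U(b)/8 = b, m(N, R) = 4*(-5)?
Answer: 10140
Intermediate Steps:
m(N, R) = -20
U(b) = 16 - 8*b
1163 - (U(m(1, -5)) - 1*(-15))*(-47) = 1163 - ((16 - 8*(-20)) - 1*(-15))*(-47) = 1163 - ((16 + 160) + 15)*(-47) = 1163 - (176 + 15)*(-47) = 1163 - 191*(-47) = 1163 - 1*(-8977) = 1163 + 8977 = 10140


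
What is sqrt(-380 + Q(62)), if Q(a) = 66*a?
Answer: 8*sqrt(58) ≈ 60.926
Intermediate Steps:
sqrt(-380 + Q(62)) = sqrt(-380 + 66*62) = sqrt(-380 + 4092) = sqrt(3712) = 8*sqrt(58)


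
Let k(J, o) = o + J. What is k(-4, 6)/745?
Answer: 2/745 ≈ 0.0026846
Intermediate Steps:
k(J, o) = J + o
k(-4, 6)/745 = (-4 + 6)/745 = 2*(1/745) = 2/745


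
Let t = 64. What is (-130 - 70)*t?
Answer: -12800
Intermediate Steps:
(-130 - 70)*t = (-130 - 70)*64 = -200*64 = -12800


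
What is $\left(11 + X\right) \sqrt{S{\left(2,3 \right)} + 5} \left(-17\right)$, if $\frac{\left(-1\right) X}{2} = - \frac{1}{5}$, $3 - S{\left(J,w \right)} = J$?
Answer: $- \frac{969 \sqrt{6}}{5} \approx -474.71$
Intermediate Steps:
$S{\left(J,w \right)} = 3 - J$
$X = \frac{2}{5}$ ($X = - 2 \left(- \frac{1}{5}\right) = - 2 \left(\left(-1\right) \frac{1}{5}\right) = \left(-2\right) \left(- \frac{1}{5}\right) = \frac{2}{5} \approx 0.4$)
$\left(11 + X\right) \sqrt{S{\left(2,3 \right)} + 5} \left(-17\right) = \left(11 + \frac{2}{5}\right) \sqrt{\left(3 - 2\right) + 5} \left(-17\right) = \frac{57 \sqrt{\left(3 - 2\right) + 5}}{5} \left(-17\right) = \frac{57 \sqrt{1 + 5}}{5} \left(-17\right) = \frac{57 \sqrt{6}}{5} \left(-17\right) = - \frac{969 \sqrt{6}}{5}$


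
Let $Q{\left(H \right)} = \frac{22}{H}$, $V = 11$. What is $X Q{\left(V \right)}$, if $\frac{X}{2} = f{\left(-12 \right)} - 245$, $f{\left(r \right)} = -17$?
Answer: $-1048$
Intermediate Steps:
$X = -524$ ($X = 2 \left(-17 - 245\right) = 2 \left(-262\right) = -524$)
$X Q{\left(V \right)} = - 524 \cdot \frac{22}{11} = - 524 \cdot 22 \cdot \frac{1}{11} = \left(-524\right) 2 = -1048$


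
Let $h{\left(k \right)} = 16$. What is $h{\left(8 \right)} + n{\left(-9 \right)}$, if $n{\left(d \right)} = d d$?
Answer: $97$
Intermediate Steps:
$n{\left(d \right)} = d^{2}$
$h{\left(8 \right)} + n{\left(-9 \right)} = 16 + \left(-9\right)^{2} = 16 + 81 = 97$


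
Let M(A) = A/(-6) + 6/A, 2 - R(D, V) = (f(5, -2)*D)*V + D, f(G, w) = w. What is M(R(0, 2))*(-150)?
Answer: -400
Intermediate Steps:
R(D, V) = 2 - D + 2*D*V (R(D, V) = 2 - ((-2*D)*V + D) = 2 - (-2*D*V + D) = 2 - (D - 2*D*V) = 2 + (-D + 2*D*V) = 2 - D + 2*D*V)
M(A) = 6/A - A/6 (M(A) = A*(-1/6) + 6/A = -A/6 + 6/A = 6/A - A/6)
M(R(0, 2))*(-150) = (6/(2 - 1*0 + 2*0*2) - (2 - 1*0 + 2*0*2)/6)*(-150) = (6/(2 + 0 + 0) - (2 + 0 + 0)/6)*(-150) = (6/2 - 1/6*2)*(-150) = (6*(1/2) - 1/3)*(-150) = (3 - 1/3)*(-150) = (8/3)*(-150) = -400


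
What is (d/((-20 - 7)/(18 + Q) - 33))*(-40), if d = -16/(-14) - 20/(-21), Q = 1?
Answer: 16720/6867 ≈ 2.4348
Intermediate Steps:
d = 44/21 (d = -16*(-1/14) - 20*(-1/21) = 8/7 + 20/21 = 44/21 ≈ 2.0952)
(d/((-20 - 7)/(18 + Q) - 33))*(-40) = (44/(21*((-20 - 7)/(18 + 1) - 33)))*(-40) = (44/(21*(-27/19 - 33)))*(-40) = (44/(21*(-654/19)))*(-40) = ((44/21)*(-19/654))*(-40) = -418/6867*(-40) = 16720/6867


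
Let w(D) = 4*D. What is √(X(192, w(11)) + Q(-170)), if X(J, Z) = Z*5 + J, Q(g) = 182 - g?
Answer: 2*√191 ≈ 27.641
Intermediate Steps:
X(J, Z) = J + 5*Z (X(J, Z) = 5*Z + J = J + 5*Z)
√(X(192, w(11)) + Q(-170)) = √((192 + 5*(4*11)) + (182 - 1*(-170))) = √((192 + 5*44) + (182 + 170)) = √((192 + 220) + 352) = √(412 + 352) = √764 = 2*√191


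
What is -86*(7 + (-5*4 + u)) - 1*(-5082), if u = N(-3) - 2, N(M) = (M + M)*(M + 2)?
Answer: 5856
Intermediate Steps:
N(M) = 2*M*(2 + M) (N(M) = (2*M)*(2 + M) = 2*M*(2 + M))
u = 4 (u = 2*(-3)*(2 - 3) - 2 = 2*(-3)*(-1) - 2 = 6 - 2 = 4)
-86*(7 + (-5*4 + u)) - 1*(-5082) = -86*(7 + (-5*4 + 4)) - 1*(-5082) = -86*(7 + (-20 + 4)) + 5082 = -86*(7 - 16) + 5082 = -86*(-9) + 5082 = 774 + 5082 = 5856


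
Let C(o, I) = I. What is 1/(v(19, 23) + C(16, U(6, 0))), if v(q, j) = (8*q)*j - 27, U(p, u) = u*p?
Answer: 1/3469 ≈ 0.00028827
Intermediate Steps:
U(p, u) = p*u
v(q, j) = -27 + 8*j*q (v(q, j) = 8*j*q - 27 = -27 + 8*j*q)
1/(v(19, 23) + C(16, U(6, 0))) = 1/((-27 + 8*23*19) + 6*0) = 1/((-27 + 3496) + 0) = 1/(3469 + 0) = 1/3469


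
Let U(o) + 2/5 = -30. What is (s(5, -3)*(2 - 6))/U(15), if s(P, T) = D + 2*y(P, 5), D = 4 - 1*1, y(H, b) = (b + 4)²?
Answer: 825/38 ≈ 21.711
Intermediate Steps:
y(H, b) = (4 + b)²
U(o) = -152/5 (U(o) = -⅖ - 30 = -152/5)
D = 3 (D = 4 - 1 = 3)
s(P, T) = 165 (s(P, T) = 3 + 2*(4 + 5)² = 3 + 2*9² = 3 + 2*81 = 3 + 162 = 165)
(s(5, -3)*(2 - 6))/U(15) = (165*(2 - 6))/(-152/5) = (165*(-4))*(-5/152) = -660*(-5/152) = 825/38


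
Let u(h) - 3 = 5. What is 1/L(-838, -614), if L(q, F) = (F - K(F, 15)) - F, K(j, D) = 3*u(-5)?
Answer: -1/24 ≈ -0.041667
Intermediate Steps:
u(h) = 8 (u(h) = 3 + 5 = 8)
K(j, D) = 24 (K(j, D) = 3*8 = 24)
L(q, F) = -24 (L(q, F) = (F - 1*24) - F = (F - 24) - F = (-24 + F) - F = -24)
1/L(-838, -614) = 1/(-24) = -1/24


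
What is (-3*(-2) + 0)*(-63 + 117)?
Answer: 324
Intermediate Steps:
(-3*(-2) + 0)*(-63 + 117) = (6 + 0)*54 = 6*54 = 324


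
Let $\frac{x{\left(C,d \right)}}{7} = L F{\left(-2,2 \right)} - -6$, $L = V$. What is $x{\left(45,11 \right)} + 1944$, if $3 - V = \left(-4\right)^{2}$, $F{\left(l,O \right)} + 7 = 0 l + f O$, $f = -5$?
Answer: $3533$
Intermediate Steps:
$F{\left(l,O \right)} = -7 - 5 O$ ($F{\left(l,O \right)} = -7 + \left(0 l - 5 O\right) = -7 + \left(0 - 5 O\right) = -7 - 5 O$)
$V = -13$ ($V = 3 - \left(-4\right)^{2} = 3 - 16 = -13$)
$L = -13$
$x{\left(C,d \right)} = 1589$ ($x{\left(C,d \right)} = 7 \left(- 13 \left(-7 - 10\right) - -6\right) = 7 \left(- 13 \left(-7 - 10\right) + 6\right) = 7 \left(\left(-13\right) \left(-17\right) + 6\right) = 7 \left(221 + 6\right) = 7 \cdot 227 = 1589$)
$x{\left(45,11 \right)} + 1944 = 1589 + 1944 = 3533$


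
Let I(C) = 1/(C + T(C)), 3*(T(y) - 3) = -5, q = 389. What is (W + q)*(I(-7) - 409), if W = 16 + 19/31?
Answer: -87464744/527 ≈ -1.6597e+5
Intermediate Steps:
T(y) = 4/3 (T(y) = 3 + (⅓)*(-5) = 3 - 5/3 = 4/3)
I(C) = 1/(4/3 + C) (I(C) = 1/(C + 4/3) = 1/(4/3 + C))
W = 515/31 (W = 16 + 19*(1/31) = 16 + 19/31 = 515/31 ≈ 16.613)
(W + q)*(I(-7) - 409) = (515/31 + 389)*(3/(4 + 3*(-7)) - 409) = 12574*(3/(4 - 21) - 409)/31 = 12574*(3/(-17) - 409)/31 = 12574*(3*(-1/17) - 409)/31 = 12574*(-3/17 - 409)/31 = (12574/31)*(-6956/17) = -87464744/527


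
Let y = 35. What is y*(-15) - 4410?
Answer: -4935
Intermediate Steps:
y*(-15) - 4410 = 35*(-15) - 4410 = -525 - 4410 = -4935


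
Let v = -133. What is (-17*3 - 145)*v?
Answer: 26068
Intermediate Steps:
(-17*3 - 145)*v = (-17*3 - 145)*(-133) = (-51 - 145)*(-133) = -196*(-133) = 26068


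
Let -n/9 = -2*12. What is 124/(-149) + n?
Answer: 32060/149 ≈ 215.17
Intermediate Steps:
n = 216 (n = -(-18)*12 = -9*(-24) = 216)
124/(-149) + n = 124/(-149) + 216 = 124*(-1/149) + 216 = -124/149 + 216 = 32060/149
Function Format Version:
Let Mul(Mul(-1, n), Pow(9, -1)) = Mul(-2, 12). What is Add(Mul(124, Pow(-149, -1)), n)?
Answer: Rational(32060, 149) ≈ 215.17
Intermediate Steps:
n = 216 (n = Mul(-9, Mul(-2, 12)) = Mul(-9, -24) = 216)
Add(Mul(124, Pow(-149, -1)), n) = Add(Mul(124, Pow(-149, -1)), 216) = Add(Mul(124, Rational(-1, 149)), 216) = Add(Rational(-124, 149), 216) = Rational(32060, 149)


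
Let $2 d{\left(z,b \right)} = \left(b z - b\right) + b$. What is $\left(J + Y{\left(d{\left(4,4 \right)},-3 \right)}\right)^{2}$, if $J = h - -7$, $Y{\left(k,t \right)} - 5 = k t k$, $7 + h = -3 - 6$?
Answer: $38416$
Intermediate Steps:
$d{\left(z,b \right)} = \frac{b z}{2}$ ($d{\left(z,b \right)} = \frac{\left(b z - b\right) + b}{2} = \frac{\left(- b + b z\right) + b}{2} = \frac{b z}{2}$)
$h = -16$ ($h = -7 - 9 = -16$)
$Y{\left(k,t \right)} = 5 + t k^{2}$ ($Y{\left(k,t \right)} = 5 + k t k = 5 + t k^{2}$)
$J = -9$ ($J = -16 - -7 = -16 + 7 = -9$)
$\left(J + Y{\left(d{\left(4,4 \right)},-3 \right)}\right)^{2} = \left(-9 + \left(5 - 3 \left(\frac{1}{2} \cdot 4 \cdot 4\right)^{2}\right)\right)^{2} = \left(-9 + \left(5 - 3 \cdot 8^{2}\right)\right)^{2} = \left(-9 + \left(5 - 192\right)\right)^{2} = \left(-9 - 187\right)^{2} = \left(-196\right)^{2} = 38416$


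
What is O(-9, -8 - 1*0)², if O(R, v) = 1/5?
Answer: 1/25 ≈ 0.040000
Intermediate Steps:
O(R, v) = ⅕
O(-9, -8 - 1*0)² = (⅕)² = 1/25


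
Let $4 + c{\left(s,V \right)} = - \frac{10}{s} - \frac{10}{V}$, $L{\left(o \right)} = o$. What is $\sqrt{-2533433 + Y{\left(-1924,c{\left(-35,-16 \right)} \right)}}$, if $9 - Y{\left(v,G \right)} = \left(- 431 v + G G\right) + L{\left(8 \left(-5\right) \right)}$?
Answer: $\frac{i \sqrt{10545231337}}{56} \approx 1833.8 i$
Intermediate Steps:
$c{\left(s,V \right)} = -4 - \frac{10}{V} - \frac{10}{s}$ ($c{\left(s,V \right)} = -4 - \left(\frac{10}{V} + \frac{10}{s}\right) = -4 - \frac{10}{V} - \frac{10}{s}$)
$Y{\left(v,G \right)} = 49 - G^{2} + 431 v$ ($Y{\left(v,G \right)} = 9 - \left(\left(- 431 v + G G\right) + 8 \left(-5\right)\right) = 9 - \left(\left(- 431 v + G^{2}\right) - 40\right) = 9 - \left(\left(G^{2} - 431 v\right) - 40\right) = 9 - \left(-40 + G^{2} - 431 v\right) = 9 + \left(40 - G^{2} + 431 v\right) = 49 - G^{2} + 431 v$)
$\sqrt{-2533433 + Y{\left(-1924,c{\left(-35,-16 \right)} \right)}} = \sqrt{-2533433 + \left(49 - \left(-4 - \frac{10}{-16} - \frac{10}{-35}\right)^{2} + 431 \left(-1924\right)\right)} = \sqrt{-2533433 - \left(829195 + \left(-4 - - \frac{5}{8} - - \frac{2}{7}\right)^{2}\right)} = \sqrt{-2533433 - \left(829195 + \left(-4 + \frac{5}{8} + \frac{2}{7}\right)^{2}\right)} = \sqrt{-2533433 - \frac{2600385449}{3136}} = \sqrt{- \frac{10545231337}{3136}} = \frac{i \sqrt{10545231337}}{56}$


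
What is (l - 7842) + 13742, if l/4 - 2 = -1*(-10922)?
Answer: 49596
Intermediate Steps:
l = 43696 (l = 8 + 4*(-1*(-10922)) = 8 + 4*10922 = 8 + 43688 = 43696)
(l - 7842) + 13742 = (43696 - 7842) + 13742 = 35854 + 13742 = 49596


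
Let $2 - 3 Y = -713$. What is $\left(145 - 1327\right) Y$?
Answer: $-281710$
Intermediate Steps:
$Y = \frac{715}{3}$ ($Y = \frac{2}{3} - - \frac{713}{3} = \frac{2}{3} + \frac{713}{3} = \frac{715}{3} \approx 238.33$)
$\left(145 - 1327\right) Y = \left(145 - 1327\right) \frac{715}{3} = \left(-1182\right) \frac{715}{3} = -281710$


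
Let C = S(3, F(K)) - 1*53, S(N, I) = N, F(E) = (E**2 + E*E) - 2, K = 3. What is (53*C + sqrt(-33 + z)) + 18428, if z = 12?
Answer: 15778 + I*sqrt(21) ≈ 15778.0 + 4.5826*I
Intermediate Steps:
F(E) = -2 + 2*E**2 (F(E) = (E**2 + E**2) - 2 = 2*E**2 - 2 = -2 + 2*E**2)
C = -50 (C = 3 - 1*53 = 3 - 53 = -50)
(53*C + sqrt(-33 + z)) + 18428 = (53*(-50) + sqrt(-33 + 12)) + 18428 = (-2650 + sqrt(-21)) + 18428 = (-2650 + I*sqrt(21)) + 18428 = 15778 + I*sqrt(21)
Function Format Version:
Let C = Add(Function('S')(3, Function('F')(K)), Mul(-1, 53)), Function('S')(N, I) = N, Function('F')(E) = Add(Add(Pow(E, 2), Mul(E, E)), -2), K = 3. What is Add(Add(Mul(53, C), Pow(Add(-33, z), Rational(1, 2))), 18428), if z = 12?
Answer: Add(15778, Mul(I, Pow(21, Rational(1, 2)))) ≈ Add(15778., Mul(4.5826, I))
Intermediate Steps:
Function('F')(E) = Add(-2, Mul(2, Pow(E, 2))) (Function('F')(E) = Add(Add(Pow(E, 2), Pow(E, 2)), -2) = Add(Mul(2, Pow(E, 2)), -2) = Add(-2, Mul(2, Pow(E, 2))))
C = -50 (C = Add(3, Mul(-1, 53)) = Add(3, -53) = -50)
Add(Add(Mul(53, C), Pow(Add(-33, z), Rational(1, 2))), 18428) = Add(Add(Mul(53, -50), Pow(Add(-33, 12), Rational(1, 2))), 18428) = Add(Add(-2650, Pow(-21, Rational(1, 2))), 18428) = Add(Add(-2650, Mul(I, Pow(21, Rational(1, 2)))), 18428) = Add(15778, Mul(I, Pow(21, Rational(1, 2))))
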